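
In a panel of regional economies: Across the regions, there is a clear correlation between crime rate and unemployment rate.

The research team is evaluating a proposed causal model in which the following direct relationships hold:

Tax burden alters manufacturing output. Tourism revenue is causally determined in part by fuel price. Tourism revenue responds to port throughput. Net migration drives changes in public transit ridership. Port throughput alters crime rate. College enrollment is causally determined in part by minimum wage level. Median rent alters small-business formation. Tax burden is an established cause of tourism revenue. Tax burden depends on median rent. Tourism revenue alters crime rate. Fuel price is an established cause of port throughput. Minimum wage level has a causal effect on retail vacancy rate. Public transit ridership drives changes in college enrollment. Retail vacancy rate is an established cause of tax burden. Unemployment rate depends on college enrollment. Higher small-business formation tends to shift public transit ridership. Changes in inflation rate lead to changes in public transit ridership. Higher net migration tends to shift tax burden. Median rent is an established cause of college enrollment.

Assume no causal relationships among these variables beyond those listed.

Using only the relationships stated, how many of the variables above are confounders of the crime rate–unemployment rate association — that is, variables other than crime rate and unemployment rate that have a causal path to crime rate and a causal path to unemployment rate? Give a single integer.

3

The common causes are: median rent (to crime rate via median rent → tax burden → tourism revenue → crime rate; to unemployment rate via median rent → college enrollment → unemployment rate); minimum wage level (to crime rate via minimum wage level → retail vacancy rate → tax burden → tourism revenue → crime rate; to unemployment rate via minimum wage level → college enrollment → unemployment rate); net migration (to crime rate via net migration → tax burden → tourism revenue → crime rate; to unemployment rate via net migration → public transit ridership → college enrollment → unemployment rate).
Every other variable lacks a causal path to at least one of crime rate and unemployment rate.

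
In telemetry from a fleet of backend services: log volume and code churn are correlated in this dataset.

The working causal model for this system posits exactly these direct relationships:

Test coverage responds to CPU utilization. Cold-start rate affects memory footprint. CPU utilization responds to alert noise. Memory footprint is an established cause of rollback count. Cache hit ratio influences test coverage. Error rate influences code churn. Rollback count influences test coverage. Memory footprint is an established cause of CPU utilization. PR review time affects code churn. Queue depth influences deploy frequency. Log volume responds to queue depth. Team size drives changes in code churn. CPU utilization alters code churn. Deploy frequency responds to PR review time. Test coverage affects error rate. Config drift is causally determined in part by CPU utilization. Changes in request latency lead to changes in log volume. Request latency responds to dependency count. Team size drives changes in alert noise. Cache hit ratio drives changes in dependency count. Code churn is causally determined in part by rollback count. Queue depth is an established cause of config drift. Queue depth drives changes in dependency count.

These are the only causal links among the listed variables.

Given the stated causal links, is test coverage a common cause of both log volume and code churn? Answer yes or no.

Test coverage has no stated causal path to log volume. A confounder must cause both variables, so test coverage does not qualify.

no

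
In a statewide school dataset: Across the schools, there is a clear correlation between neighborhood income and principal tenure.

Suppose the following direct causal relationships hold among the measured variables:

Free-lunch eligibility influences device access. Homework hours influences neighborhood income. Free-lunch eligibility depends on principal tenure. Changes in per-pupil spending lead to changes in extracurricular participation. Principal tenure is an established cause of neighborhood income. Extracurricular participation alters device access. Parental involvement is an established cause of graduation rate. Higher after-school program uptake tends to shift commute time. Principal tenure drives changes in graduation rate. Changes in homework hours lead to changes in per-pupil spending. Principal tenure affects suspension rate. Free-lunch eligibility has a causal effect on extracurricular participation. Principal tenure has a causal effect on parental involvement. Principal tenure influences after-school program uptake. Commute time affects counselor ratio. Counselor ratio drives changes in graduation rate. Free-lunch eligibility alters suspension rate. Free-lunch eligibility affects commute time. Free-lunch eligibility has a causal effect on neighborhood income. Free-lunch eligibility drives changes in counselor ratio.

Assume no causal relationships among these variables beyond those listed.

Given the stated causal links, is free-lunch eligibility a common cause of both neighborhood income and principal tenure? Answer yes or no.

Free-lunch eligibility has no stated causal path to principal tenure. A confounder must cause both variables, so free-lunch eligibility does not qualify.

no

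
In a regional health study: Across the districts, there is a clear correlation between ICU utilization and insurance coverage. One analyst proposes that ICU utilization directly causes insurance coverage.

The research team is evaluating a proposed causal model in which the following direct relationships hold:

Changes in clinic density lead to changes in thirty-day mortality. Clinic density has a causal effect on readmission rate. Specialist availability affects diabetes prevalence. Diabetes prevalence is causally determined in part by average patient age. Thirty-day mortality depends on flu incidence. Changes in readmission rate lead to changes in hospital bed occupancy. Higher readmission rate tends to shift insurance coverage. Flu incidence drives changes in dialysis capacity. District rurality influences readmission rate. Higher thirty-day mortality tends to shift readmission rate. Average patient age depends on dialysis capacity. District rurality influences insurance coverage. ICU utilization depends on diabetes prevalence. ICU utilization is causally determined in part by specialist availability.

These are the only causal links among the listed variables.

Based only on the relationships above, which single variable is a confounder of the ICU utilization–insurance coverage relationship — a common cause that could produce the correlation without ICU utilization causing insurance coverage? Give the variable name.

Flu incidence has a causal path to ICU utilization (flu incidence → dialysis capacity → average patient age → diabetes prevalence → ICU utilization) and a separate causal path to insurance coverage (flu incidence → thirty-day mortality → readmission rate → insurance coverage), so it is a common cause of both.
No stated relationship gives ICU utilization a causal route to insurance coverage, so the correlation is explained by the shared upstream cause rather than a direct effect.

flu incidence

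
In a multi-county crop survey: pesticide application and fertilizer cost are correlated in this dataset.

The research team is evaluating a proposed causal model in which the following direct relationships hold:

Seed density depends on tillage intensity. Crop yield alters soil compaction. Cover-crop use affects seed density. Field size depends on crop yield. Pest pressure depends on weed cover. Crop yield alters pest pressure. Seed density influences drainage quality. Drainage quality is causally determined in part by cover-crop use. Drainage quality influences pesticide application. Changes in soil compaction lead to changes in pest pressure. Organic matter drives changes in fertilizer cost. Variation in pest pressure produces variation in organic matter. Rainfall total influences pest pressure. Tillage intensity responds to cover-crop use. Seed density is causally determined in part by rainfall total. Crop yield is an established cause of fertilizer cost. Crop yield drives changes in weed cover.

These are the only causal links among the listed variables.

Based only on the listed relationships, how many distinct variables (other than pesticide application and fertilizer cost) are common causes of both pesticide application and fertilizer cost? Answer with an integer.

1

The common causes are: rainfall total (to pesticide application via rainfall total → seed density → drainage quality → pesticide application; to fertilizer cost via rainfall total → pest pressure → organic matter → fertilizer cost).
Every other variable lacks a causal path to at least one of pesticide application and fertilizer cost.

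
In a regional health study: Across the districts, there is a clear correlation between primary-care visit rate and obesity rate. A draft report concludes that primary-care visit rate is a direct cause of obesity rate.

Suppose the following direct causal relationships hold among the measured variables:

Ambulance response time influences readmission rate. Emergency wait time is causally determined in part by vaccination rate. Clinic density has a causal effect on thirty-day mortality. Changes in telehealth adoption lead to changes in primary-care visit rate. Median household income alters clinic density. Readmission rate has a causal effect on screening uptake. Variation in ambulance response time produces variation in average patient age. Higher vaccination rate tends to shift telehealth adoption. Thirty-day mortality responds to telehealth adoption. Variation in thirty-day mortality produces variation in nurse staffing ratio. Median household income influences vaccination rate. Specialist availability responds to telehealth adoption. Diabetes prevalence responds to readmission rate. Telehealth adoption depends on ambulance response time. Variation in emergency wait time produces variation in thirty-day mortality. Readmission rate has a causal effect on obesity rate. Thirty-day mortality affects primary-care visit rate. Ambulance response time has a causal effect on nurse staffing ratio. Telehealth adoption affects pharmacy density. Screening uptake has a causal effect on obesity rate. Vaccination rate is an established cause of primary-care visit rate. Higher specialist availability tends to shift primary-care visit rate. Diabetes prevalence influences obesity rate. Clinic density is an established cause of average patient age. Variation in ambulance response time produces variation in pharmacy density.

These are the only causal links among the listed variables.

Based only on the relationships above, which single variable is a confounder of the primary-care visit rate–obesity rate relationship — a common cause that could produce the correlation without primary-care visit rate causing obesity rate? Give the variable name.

ambulance response time

Ambulance response time has a causal path to primary-care visit rate (ambulance response time → telehealth adoption → primary-care visit rate) and a separate causal path to obesity rate (ambulance response time → readmission rate → obesity rate), so it is a common cause of both.
No stated relationship gives primary-care visit rate a causal route to obesity rate, so the correlation is explained by the shared upstream cause rather than a direct effect.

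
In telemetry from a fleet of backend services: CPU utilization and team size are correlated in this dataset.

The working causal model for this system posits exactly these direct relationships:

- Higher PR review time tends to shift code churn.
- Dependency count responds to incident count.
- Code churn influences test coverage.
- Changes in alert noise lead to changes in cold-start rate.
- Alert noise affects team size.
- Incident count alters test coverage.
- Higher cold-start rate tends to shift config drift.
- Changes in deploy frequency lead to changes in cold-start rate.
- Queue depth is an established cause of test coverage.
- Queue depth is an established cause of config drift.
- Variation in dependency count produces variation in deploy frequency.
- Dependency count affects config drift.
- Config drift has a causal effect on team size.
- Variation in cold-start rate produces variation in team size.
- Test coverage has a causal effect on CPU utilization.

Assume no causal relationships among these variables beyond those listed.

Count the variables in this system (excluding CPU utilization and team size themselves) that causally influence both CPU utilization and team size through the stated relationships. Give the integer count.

The common causes are: incident count (to CPU utilization via incident count → test coverage → CPU utilization; to team size via incident count → dependency count → config drift → team size); queue depth (to CPU utilization via queue depth → test coverage → CPU utilization; to team size via queue depth → config drift → team size).
Every other variable lacks a causal path to at least one of CPU utilization and team size.

2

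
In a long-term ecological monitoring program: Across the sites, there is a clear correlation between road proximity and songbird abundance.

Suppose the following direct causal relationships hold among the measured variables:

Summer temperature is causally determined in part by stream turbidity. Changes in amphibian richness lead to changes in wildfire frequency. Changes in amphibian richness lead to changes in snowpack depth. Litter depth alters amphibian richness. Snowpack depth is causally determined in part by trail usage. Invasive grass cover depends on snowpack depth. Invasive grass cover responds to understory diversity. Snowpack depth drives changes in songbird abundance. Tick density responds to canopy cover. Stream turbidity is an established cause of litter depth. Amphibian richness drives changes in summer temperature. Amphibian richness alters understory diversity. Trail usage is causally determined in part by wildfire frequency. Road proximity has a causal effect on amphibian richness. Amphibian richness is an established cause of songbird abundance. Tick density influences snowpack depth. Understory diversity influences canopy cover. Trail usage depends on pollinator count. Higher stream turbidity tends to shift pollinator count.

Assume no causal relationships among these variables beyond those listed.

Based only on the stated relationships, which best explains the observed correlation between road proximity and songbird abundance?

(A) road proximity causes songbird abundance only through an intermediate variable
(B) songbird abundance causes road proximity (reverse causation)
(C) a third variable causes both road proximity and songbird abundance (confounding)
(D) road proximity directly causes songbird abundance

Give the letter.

Road proximity reaches songbird abundance through road proximity → amphibian richness → songbird abundance — an indirect causal chain with no direct road proximity → songbird abundance link. No variable causes both road proximity and songbird abundance, so confounding is ruled out; the effect is mediated.

A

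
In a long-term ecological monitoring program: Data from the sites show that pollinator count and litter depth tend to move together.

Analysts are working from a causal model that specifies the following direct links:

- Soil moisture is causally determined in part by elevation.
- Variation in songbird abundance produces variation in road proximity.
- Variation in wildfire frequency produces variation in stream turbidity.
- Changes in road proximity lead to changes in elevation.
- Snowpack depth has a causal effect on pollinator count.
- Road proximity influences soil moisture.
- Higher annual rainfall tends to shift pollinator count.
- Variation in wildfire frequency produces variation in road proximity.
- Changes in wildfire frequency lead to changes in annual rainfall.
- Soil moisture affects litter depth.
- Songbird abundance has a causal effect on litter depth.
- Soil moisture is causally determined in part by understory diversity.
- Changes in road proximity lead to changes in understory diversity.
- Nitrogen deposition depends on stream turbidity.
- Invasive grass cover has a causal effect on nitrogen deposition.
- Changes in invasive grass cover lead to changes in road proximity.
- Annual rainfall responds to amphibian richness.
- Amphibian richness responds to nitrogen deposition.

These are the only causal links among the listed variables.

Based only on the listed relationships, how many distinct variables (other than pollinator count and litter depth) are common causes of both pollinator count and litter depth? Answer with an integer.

2

The common causes are: invasive grass cover (to pollinator count via invasive grass cover → nitrogen deposition → amphibian richness → annual rainfall → pollinator count; to litter depth via invasive grass cover → road proximity → soil moisture → litter depth); wildfire frequency (to pollinator count via wildfire frequency → annual rainfall → pollinator count; to litter depth via wildfire frequency → road proximity → soil moisture → litter depth).
Every other variable lacks a causal path to at least one of pollinator count and litter depth.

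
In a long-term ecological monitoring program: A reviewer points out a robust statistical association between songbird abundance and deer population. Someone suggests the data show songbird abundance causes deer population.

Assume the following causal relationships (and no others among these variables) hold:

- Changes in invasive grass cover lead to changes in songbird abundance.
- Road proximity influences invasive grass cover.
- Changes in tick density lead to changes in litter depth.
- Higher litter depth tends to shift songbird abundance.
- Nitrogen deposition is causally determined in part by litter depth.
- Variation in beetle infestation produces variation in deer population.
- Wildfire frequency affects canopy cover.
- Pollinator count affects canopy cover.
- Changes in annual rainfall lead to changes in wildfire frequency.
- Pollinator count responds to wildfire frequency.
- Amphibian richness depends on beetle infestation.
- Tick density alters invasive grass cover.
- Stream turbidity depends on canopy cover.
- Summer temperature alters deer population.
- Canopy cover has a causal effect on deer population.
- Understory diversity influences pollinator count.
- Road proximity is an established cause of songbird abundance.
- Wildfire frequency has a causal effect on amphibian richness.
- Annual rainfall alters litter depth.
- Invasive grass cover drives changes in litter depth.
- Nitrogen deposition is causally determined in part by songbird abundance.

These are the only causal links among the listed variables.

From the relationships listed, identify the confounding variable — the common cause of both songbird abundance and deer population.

annual rainfall

Annual rainfall has a causal path to songbird abundance (annual rainfall → litter depth → songbird abundance) and a separate causal path to deer population (annual rainfall → wildfire frequency → canopy cover → deer population), so it is a common cause of both.
No stated relationship gives songbird abundance a causal route to deer population, so the correlation is explained by the shared upstream cause rather than a direct effect.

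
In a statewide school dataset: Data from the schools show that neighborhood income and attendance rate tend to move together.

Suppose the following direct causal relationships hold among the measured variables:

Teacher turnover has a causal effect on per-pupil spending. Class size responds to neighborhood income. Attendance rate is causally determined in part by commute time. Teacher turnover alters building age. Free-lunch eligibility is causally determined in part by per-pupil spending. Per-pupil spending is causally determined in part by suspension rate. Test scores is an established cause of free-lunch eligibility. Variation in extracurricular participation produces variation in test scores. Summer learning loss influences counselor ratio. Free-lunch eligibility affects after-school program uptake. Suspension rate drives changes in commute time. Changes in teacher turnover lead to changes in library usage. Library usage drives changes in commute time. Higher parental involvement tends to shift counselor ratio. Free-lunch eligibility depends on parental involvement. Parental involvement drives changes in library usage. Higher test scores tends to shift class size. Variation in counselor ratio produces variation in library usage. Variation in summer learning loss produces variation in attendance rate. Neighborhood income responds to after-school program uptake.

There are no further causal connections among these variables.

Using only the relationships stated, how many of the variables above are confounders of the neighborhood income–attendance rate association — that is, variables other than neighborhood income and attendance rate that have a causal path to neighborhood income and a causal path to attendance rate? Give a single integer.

The common causes are: parental involvement (to neighborhood income via parental involvement → free-lunch eligibility → after-school program uptake → neighborhood income; to attendance rate via parental involvement → library usage → commute time → attendance rate); suspension rate (to neighborhood income via suspension rate → per-pupil spending → free-lunch eligibility → after-school program uptake → neighborhood income; to attendance rate via suspension rate → commute time → attendance rate); teacher turnover (to neighborhood income via teacher turnover → per-pupil spending → free-lunch eligibility → after-school program uptake → neighborhood income; to attendance rate via teacher turnover → library usage → commute time → attendance rate).
Every other variable lacks a causal path to at least one of neighborhood income and attendance rate.

3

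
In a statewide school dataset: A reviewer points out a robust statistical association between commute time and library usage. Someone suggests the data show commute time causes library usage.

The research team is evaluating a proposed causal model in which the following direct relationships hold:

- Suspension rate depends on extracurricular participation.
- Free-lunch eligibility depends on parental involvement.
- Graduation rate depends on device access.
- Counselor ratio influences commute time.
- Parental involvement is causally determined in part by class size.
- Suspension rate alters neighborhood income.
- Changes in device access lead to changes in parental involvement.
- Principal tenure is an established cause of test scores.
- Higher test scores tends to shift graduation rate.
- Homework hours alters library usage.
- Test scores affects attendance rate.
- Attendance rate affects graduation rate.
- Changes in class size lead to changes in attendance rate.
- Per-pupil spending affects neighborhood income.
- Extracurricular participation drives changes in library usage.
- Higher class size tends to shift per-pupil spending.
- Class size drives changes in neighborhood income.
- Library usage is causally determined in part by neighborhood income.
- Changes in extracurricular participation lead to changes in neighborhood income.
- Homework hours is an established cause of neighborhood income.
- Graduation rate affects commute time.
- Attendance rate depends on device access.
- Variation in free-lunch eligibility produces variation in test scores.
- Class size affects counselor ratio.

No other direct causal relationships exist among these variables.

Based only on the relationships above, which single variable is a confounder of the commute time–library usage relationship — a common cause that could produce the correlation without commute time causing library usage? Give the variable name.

class size

Class size has a causal path to commute time (class size → counselor ratio → commute time) and a separate causal path to library usage (class size → neighborhood income → library usage), so it is a common cause of both.
No stated relationship gives commute time a causal route to library usage, so the correlation is explained by the shared upstream cause rather than a direct effect.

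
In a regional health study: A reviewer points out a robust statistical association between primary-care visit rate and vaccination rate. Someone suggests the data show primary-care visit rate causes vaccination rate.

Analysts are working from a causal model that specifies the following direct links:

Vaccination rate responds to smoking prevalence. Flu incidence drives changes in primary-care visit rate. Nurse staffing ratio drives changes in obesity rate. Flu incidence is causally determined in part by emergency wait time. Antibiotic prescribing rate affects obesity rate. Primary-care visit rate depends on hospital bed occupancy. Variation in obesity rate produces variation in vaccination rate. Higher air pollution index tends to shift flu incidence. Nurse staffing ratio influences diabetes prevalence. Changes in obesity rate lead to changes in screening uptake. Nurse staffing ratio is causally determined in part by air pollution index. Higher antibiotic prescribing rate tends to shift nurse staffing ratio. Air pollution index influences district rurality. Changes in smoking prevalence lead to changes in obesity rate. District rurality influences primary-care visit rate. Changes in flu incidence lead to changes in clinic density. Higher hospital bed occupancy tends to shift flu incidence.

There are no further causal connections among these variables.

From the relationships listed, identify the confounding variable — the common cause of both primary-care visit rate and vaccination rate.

Air pollution index has a causal path to primary-care visit rate (air pollution index → flu incidence → primary-care visit rate) and a separate causal path to vaccination rate (air pollution index → nurse staffing ratio → obesity rate → vaccination rate), so it is a common cause of both.
No stated relationship gives primary-care visit rate a causal route to vaccination rate, so the correlation is explained by the shared upstream cause rather than a direct effect.

air pollution index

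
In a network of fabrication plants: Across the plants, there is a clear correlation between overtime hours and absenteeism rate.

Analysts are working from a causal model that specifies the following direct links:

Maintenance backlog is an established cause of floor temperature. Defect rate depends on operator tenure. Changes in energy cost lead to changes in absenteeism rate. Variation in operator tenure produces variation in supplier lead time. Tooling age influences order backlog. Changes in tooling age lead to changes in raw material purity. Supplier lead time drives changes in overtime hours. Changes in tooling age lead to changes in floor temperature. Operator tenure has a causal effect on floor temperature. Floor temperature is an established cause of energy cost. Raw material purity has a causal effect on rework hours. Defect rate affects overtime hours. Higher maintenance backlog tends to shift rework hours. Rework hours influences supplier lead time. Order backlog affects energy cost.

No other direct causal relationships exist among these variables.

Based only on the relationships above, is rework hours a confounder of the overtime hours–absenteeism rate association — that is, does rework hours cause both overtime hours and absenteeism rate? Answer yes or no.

no

Rework hours has no stated causal path to absenteeism rate. A confounder must cause both variables, so rework hours does not qualify.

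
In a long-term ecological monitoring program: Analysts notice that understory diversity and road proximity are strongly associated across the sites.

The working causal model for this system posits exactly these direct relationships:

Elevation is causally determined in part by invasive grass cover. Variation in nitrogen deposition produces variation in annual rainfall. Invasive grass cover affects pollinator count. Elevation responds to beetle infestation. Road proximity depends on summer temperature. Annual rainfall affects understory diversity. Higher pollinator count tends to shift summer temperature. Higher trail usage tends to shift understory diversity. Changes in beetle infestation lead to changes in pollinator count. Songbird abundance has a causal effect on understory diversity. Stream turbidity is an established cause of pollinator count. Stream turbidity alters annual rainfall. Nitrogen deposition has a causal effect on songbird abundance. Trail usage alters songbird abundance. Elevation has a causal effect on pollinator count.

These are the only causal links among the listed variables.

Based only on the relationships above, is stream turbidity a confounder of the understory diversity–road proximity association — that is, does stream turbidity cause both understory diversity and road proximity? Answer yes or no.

yes

Stream turbidity has a causal path to understory diversity (stream turbidity → annual rainfall → understory diversity) and to road proximity (stream turbidity → pollinator count → summer temperature → road proximity), so it is a common cause of both — a confounder.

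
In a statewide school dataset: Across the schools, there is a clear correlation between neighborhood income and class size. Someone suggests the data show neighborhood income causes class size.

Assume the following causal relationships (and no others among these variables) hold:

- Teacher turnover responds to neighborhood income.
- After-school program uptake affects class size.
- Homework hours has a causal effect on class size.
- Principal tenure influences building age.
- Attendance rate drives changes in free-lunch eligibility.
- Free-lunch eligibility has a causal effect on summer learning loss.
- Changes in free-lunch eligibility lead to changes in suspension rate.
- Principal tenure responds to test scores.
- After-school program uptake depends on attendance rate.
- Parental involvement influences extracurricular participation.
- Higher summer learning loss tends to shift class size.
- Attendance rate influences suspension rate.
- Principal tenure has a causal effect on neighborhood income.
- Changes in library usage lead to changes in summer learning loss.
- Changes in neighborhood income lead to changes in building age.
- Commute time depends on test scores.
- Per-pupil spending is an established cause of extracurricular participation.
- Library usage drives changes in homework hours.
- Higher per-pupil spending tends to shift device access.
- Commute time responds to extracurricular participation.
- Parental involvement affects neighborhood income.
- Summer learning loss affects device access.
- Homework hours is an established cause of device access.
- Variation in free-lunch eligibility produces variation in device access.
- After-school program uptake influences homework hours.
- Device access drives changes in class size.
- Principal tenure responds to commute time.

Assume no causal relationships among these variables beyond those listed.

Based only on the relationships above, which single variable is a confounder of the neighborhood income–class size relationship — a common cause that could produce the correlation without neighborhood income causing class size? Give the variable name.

per-pupil spending

Per-pupil spending has a causal path to neighborhood income (per-pupil spending → extracurricular participation → commute time → principal tenure → neighborhood income) and a separate causal path to class size (per-pupil spending → device access → class size), so it is a common cause of both.
No stated relationship gives neighborhood income a causal route to class size, so the correlation is explained by the shared upstream cause rather than a direct effect.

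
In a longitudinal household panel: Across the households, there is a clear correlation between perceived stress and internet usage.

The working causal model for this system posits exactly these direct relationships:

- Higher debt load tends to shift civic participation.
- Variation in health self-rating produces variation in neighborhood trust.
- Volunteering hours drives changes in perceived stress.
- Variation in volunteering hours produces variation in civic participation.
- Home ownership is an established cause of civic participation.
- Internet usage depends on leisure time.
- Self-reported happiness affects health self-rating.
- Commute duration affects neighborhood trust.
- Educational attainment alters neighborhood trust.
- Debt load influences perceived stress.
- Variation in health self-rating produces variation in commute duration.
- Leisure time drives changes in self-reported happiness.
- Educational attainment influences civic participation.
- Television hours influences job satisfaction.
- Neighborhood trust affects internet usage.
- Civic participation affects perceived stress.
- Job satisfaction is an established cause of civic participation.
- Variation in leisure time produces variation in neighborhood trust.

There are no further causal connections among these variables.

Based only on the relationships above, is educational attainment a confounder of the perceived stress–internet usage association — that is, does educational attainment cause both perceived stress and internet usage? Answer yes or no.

Educational attainment has a causal path to perceived stress (educational attainment → civic participation → perceived stress) and to internet usage (educational attainment → neighborhood trust → internet usage), so it is a common cause of both — a confounder.

yes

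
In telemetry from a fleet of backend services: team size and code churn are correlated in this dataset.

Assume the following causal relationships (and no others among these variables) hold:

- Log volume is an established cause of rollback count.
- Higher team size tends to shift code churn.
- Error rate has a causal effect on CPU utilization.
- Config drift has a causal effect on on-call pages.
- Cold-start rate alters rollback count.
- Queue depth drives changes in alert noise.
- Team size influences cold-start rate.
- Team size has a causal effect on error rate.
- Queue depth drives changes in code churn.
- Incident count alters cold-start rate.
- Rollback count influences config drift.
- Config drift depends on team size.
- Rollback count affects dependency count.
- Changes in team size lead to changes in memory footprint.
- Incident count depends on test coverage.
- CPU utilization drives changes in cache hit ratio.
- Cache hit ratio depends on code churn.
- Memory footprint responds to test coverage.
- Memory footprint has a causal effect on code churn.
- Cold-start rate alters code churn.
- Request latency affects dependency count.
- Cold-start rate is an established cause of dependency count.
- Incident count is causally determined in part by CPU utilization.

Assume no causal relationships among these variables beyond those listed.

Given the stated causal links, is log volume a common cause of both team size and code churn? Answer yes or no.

Log volume has no stated causal path to either team size or code churn. A confounder must cause both variables, so log volume does not qualify.

no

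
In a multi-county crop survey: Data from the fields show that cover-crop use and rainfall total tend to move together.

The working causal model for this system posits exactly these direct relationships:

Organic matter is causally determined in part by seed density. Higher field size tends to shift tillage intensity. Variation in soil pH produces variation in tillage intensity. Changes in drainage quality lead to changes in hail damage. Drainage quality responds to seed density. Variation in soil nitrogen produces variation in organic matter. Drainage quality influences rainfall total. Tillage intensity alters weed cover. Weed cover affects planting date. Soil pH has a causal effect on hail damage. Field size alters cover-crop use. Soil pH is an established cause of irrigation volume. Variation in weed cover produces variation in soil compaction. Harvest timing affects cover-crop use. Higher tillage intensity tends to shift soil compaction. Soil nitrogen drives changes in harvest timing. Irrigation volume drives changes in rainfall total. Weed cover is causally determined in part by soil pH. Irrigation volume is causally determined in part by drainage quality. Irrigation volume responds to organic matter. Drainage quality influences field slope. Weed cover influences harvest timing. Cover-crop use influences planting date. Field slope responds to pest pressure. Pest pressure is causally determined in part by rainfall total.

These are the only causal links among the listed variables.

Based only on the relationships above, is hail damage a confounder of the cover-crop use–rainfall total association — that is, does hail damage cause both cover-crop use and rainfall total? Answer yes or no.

Hail damage has no stated causal path to either cover-crop use or rainfall total. A confounder must cause both variables, so hail damage does not qualify.

no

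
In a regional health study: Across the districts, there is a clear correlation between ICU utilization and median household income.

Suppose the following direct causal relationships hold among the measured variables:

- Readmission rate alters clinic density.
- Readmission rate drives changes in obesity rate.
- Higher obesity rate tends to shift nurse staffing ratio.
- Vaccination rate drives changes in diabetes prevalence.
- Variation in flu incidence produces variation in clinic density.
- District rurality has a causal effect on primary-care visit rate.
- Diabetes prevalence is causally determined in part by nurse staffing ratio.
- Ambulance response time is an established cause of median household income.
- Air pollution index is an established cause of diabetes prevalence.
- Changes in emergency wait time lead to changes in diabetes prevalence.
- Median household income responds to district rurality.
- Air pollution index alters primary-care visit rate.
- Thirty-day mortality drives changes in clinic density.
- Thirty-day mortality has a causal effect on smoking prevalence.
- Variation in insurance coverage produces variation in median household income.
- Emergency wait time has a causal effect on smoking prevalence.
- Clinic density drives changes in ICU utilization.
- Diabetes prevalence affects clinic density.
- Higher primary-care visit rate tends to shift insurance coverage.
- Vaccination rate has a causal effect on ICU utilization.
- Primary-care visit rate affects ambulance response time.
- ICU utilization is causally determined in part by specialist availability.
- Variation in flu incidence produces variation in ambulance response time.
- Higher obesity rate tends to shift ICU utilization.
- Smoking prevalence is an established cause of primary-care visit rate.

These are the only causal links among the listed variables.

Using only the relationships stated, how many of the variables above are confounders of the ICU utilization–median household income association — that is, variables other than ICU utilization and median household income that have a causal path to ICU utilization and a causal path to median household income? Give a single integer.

The common causes are: air pollution index (to ICU utilization via air pollution index → diabetes prevalence → clinic density → ICU utilization; to median household income via air pollution index → primary-care visit rate → ambulance response time → median household income); emergency wait time (to ICU utilization via emergency wait time → diabetes prevalence → clinic density → ICU utilization; to median household income via emergency wait time → smoking prevalence → primary-care visit rate → ambulance response time → median household income); flu incidence (to ICU utilization via flu incidence → clinic density → ICU utilization; to median household income via flu incidence → ambulance response time → median household income); thirty-day mortality (to ICU utilization via thirty-day mortality → clinic density → ICU utilization; to median household income via thirty-day mortality → smoking prevalence → primary-care visit rate → ambulance response time → median household income).
Every other variable lacks a causal path to at least one of ICU utilization and median household income.

4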